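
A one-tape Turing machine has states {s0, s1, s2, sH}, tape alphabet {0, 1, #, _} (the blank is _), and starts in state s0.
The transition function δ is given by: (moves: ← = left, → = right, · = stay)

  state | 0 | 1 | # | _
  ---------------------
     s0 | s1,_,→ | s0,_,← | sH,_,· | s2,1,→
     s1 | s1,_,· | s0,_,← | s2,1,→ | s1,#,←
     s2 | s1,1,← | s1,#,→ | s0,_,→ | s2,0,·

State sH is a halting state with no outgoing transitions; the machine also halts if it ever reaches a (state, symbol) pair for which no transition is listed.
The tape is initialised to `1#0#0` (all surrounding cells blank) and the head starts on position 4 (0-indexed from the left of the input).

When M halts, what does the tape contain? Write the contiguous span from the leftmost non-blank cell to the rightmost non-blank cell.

state=s0 head=4 tape=1#0#[0]_   (s0,0)→(s1,_,→)
state=s1 head=5 tape=1#0#_[_]   (s1,_)→(s1,#,←)
state=s1 head=4 tape=1#0#[_]#   (s1,_)→(s1,#,←)
state=s1 head=3 tape=1#0[#]##   (s1,#)→(s2,1,→)
state=s2 head=4 tape=1#01[#]#   (s2,#)→(s0,_,→)
state=s0 head=5 tape=1#01_[#]   (s0,#)→(sH,_,·)
state=sH head=5 tape=1#01_[_]
The non-blank tape span at halt is 1#01.

1#01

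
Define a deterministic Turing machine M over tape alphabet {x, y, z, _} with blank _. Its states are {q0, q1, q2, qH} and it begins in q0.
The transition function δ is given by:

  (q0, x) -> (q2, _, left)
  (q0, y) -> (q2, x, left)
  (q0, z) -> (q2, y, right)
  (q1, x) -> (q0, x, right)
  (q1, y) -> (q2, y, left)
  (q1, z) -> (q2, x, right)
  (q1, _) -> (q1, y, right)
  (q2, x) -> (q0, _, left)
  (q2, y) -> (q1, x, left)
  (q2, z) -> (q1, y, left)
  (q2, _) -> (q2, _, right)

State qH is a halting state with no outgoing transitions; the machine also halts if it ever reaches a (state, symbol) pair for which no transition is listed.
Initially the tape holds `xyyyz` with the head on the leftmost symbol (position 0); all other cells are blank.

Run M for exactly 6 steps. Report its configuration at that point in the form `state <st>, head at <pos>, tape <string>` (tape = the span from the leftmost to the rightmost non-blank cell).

state q0, head at 2, tape yxyyz

state=q0 head=0 tape=_[x]yyyz   (q0,x)→(q2,_,left)
state=q2 head=-1 tape=[_]_yyyz   (q2,_)→(q2,_,right)
state=q2 head=0 tape=_[_]yyyz   (q2,_)→(q2,_,right)
state=q2 head=1 tape=__[y]yyz   (q2,y)→(q1,x,left)
state=q1 head=0 tape=_[_]xyyz   (q1,_)→(q1,y,right)
state=q1 head=1 tape=_y[x]yyz   (q1,x)→(q0,x,right)
state=q0 head=2 tape=_yx[y]yz
After 6 steps: state q0, head at 2, tape yxyyz.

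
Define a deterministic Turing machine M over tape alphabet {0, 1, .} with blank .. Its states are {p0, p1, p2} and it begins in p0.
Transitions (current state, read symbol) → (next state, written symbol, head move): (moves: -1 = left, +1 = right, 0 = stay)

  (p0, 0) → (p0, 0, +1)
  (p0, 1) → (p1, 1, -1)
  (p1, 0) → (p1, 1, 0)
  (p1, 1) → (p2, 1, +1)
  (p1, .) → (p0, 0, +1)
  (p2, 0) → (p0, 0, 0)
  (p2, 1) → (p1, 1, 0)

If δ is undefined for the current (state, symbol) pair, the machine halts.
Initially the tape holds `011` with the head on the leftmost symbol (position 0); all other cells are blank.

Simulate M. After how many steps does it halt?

8

state=p0 head=0 tape=[0]11.   (p0,0)→(p0,0,+1)
state=p0 head=1 tape=0[1]1.   (p0,1)→(p1,1,-1)
state=p1 head=0 tape=[0]11.   (p1,0)→(p1,1,0)
state=p1 head=0 tape=[1]11.   (p1,1)→(p2,1,+1)
state=p2 head=1 tape=1[1]1.   (p2,1)→(p1,1,0)
state=p1 head=1 tape=1[1]1.   (p1,1)→(p2,1,+1)
state=p2 head=2 tape=11[1].   (p2,1)→(p1,1,0)
state=p1 head=2 tape=11[1].   (p1,1)→(p2,1,+1)
state=p2 head=3 tape=111[.]
M halts after 8 transitions.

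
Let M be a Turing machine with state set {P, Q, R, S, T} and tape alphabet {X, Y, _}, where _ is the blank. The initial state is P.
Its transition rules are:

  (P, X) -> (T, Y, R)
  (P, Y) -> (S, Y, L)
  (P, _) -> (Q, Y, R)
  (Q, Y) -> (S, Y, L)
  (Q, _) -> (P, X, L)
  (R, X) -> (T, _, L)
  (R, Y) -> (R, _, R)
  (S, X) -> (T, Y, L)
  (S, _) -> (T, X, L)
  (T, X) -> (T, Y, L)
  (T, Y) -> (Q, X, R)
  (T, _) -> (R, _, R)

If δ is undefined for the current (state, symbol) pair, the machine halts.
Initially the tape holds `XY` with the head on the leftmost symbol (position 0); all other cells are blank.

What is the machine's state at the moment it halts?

P | _[X]Y__   read X → write Y, move R, go to T
T | _Y[Y]__   read Y → write X, move R, go to Q
Q | _YX[_]_   read _ → write X, move L, go to P
P | _Y[X]X_   read X → write Y, move R, go to T
T | _YY[X]_   read X → write Y, move L, go to T
T | _Y[Y]Y_   read Y → write X, move R, go to Q
Q | _YX[Y]_   read Y → write Y, move L, go to S
S | _Y[X]Y_   read X → write Y, move L, go to T
T | _[Y]YY_   read Y → write X, move R, go to Q
Q | _X[Y]Y_   read Y → write Y, move L, go to S
S | _[X]YY_   read X → write Y, move L, go to T
T | [_]YYY_   read _ → write _, move R, go to R
R | _[Y]YY_   read Y → write _, move R, go to R
R | __[Y]Y_   read Y → write _, move R, go to R
R | ___[Y]_   read Y → write _, move R, go to R
R | ____[_]
No transition is defined for (R, _); M halts in state R.

R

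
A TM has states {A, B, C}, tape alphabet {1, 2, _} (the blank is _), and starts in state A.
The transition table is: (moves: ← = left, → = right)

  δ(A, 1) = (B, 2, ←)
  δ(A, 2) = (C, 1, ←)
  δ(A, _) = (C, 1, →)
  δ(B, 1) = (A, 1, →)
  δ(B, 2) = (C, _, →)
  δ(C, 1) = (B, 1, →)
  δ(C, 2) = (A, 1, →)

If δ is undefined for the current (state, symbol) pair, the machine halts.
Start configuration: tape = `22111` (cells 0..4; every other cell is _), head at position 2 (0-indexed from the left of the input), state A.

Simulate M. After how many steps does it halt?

14

A | 22[1]11__   read 1 → write 2, move ←, go to B
B | 2[2]211__   read 2 → write _, move →, go to C
C | 2_[2]11__   read 2 → write 1, move →, go to A
A | 2_1[1]1__   read 1 → write 2, move ←, go to B
B | 2_[1]21__   read 1 → write 1, move →, go to A
A | 2_1[2]1__   read 2 → write 1, move ←, go to C
C | 2_[1]11__   read 1 → write 1, move →, go to B
B | 2_1[1]1__   read 1 → write 1, move →, go to A
A | 2_11[1]__   read 1 → write 2, move ←, go to B
B | 2_1[1]2__   read 1 → write 1, move →, go to A
A | 2_11[2]__   read 2 → write 1, move ←, go to C
C | 2_1[1]1__   read 1 → write 1, move →, go to B
B | 2_11[1]__   read 1 → write 1, move →, go to A
A | 2_111[_]_   read _ → write 1, move →, go to C
C | 2_1111[_]
M halts after 14 transitions.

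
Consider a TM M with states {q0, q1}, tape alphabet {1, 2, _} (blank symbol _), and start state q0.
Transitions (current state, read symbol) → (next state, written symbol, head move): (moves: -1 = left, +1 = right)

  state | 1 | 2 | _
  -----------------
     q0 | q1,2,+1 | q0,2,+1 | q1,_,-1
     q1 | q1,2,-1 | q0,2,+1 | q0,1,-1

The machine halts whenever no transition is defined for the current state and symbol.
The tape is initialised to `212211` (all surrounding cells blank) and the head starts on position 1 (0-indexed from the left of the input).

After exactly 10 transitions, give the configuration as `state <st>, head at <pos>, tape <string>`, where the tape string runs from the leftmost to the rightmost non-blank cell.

state q1, head at 5, tape 222222

q0 | 2[1]2211_   read 1 → write 2, move +1, go to q1
q1 | 22[2]211_   read 2 → write 2, move +1, go to q0
q0 | 222[2]11_   read 2 → write 2, move +1, go to q0
q0 | 2222[1]1_   read 1 → write 2, move +1, go to q1
q1 | 22222[1]_   read 1 → write 2, move -1, go to q1
q1 | 2222[2]2_   read 2 → write 2, move +1, go to q0
q0 | 22222[2]_   read 2 → write 2, move +1, go to q0
q0 | 222222[_]   read _ → write _, move -1, go to q1
q1 | 22222[2]_   read 2 → write 2, move +1, go to q0
q0 | 222222[_]   read _ → write _, move -1, go to q1
q1 | 22222[2]_
After 10 steps: state q1, head at 5, tape 222222.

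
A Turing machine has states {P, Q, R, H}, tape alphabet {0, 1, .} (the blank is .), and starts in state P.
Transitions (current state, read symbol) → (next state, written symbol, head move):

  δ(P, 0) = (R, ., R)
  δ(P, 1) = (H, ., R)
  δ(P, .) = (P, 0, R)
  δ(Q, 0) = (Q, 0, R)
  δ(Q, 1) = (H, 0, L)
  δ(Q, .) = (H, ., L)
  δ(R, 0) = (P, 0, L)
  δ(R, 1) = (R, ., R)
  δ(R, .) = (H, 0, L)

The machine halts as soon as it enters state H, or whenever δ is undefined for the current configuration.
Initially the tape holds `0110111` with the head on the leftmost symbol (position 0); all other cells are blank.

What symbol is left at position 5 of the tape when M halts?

.

state=P head=0 tape=[0]110111.   (P,0)→(R,.,R)
state=R head=1 tape=.[1]10111.   (R,1)→(R,.,R)
state=R head=2 tape=..[1]0111.   (R,1)→(R,.,R)
state=R head=3 tape=...[0]111.   (R,0)→(P,0,L)
state=P head=2 tape=..[.]0111.   (P,.)→(P,0,R)
state=P head=3 tape=..0[0]111.   (P,0)→(R,.,R)
state=R head=4 tape=..0.[1]11.   (R,1)→(R,.,R)
state=R head=5 tape=..0..[1]1.   (R,1)→(R,.,R)
state=R head=6 tape=..0...[1].   (R,1)→(R,.,R)
state=R head=7 tape=..0....[.]   (R,.)→(H,0,L)
state=H head=6 tape=..0...[.]0
Cell 5 holds . when M halts.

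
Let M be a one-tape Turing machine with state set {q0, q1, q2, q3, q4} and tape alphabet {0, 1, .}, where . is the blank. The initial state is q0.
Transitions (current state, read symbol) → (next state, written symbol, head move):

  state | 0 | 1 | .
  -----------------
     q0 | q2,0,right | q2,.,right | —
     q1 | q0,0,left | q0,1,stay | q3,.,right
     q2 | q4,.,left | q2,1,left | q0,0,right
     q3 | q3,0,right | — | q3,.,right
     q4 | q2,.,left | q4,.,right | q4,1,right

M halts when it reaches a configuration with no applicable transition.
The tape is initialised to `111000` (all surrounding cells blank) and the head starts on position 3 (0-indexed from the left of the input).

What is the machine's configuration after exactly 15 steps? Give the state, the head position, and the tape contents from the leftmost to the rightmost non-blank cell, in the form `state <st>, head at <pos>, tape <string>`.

state q0, head at 4, tape 000.0.0

q0 | .111[0]00   read 0 → write 0, move right, go to q2
q2 | .1110[0]0   read 0 → write ., move left, go to q4
q4 | .111[0].0   read 0 → write ., move left, go to q2
q2 | .11[1]..0   read 1 → write 1, move left, go to q2
q2 | .1[1]1..0   read 1 → write 1, move left, go to q2
q2 | .[1]11..0   read 1 → write 1, move left, go to q2
q2 | [.]111..0   read . → write 0, move right, go to q0
q0 | 0[1]11..0   read 1 → write ., move right, go to q2
q2 | 0.[1]1..0   read 1 → write 1, move left, go to q2
q2 | 0[.]11..0   read . → write 0, move right, go to q0
q0 | 00[1]1..0   read 1 → write ., move right, go to q2
q2 | 00.[1]..0   read 1 → write 1, move left, go to q2
q2 | 00[.]1..0   read . → write 0, move right, go to q0
q0 | 000[1]..0   read 1 → write ., move right, go to q2
q2 | 000.[.].0   read . → write 0, move right, go to q0
q0 | 000.0[.]0
After 15 steps: state q0, head at 4, tape 000.0.0.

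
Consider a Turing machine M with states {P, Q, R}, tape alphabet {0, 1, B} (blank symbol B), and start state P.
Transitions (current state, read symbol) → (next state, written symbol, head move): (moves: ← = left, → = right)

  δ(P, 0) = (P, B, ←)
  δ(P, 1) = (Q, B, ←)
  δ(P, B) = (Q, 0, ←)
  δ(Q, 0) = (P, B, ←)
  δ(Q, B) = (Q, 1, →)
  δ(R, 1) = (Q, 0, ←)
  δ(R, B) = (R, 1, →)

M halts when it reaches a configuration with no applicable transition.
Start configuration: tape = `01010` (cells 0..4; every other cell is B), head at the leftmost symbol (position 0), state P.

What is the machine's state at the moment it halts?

state=P head=0 tape=BBB[0]1010   (P,0)→(P,B,←)
state=P head=-1 tape=BB[B]B1010   (P,B)→(Q,0,←)
state=Q head=-2 tape=B[B]0B1010   (Q,B)→(Q,1,→)
state=Q head=-1 tape=B1[0]B1010   (Q,0)→(P,B,←)
state=P head=-2 tape=B[1]BB1010   (P,1)→(Q,B,←)
state=Q head=-3 tape=[B]BBB1010   (Q,B)→(Q,1,→)
state=Q head=-2 tape=1[B]BB1010   (Q,B)→(Q,1,→)
state=Q head=-1 tape=11[B]B1010   (Q,B)→(Q,1,→)
state=Q head=0 tape=111[B]1010   (Q,B)→(Q,1,→)
state=Q head=1 tape=1111[1]010
No transition is defined for (Q, 1); M halts in state Q.

Q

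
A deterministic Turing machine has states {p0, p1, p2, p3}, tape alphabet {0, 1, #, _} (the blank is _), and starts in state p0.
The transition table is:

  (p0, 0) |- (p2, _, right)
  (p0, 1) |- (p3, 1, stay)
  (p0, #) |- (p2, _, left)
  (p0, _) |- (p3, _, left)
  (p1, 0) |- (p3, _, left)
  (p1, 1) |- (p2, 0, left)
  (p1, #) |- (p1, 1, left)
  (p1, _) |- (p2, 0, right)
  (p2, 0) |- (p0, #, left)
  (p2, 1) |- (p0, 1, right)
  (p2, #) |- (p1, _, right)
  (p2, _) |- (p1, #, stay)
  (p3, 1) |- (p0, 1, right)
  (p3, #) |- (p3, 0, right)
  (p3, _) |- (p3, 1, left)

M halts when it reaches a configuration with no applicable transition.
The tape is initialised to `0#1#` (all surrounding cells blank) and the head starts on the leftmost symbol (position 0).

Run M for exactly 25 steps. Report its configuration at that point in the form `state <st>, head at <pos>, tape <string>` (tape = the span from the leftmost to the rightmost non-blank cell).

state p3, head at 3, tape 0111_1

p0 | [0]#1#__   read 0 → write _, move right, go to p2
p2 | _[#]1#__   read # → write _, move right, go to p1
p1 | __[1]#__   read 1 → write 0, move left, go to p2
p2 | _[_]0#__   read _ → write #, move stay, go to p1
p1 | _[#]0#__   read # → write 1, move left, go to p1
p1 | [_]10#__   read _ → write 0, move right, go to p2
p2 | 0[1]0#__   read 1 → write 1, move right, go to p0
p0 | 01[0]#__   read 0 → write _, move right, go to p2
p2 | 01_[#]__   read # → write _, move right, go to p1
p1 | 01__[_]_   read _ → write 0, move right, go to p2
p2 | 01__0[_]   read _ → write #, move stay, go to p1
p1 | 01__0[#]   read # → write 1, move left, go to p1
p1 | 01__[0]1   read 0 → write _, move left, go to p3
p3 | 01_[_]_1   read _ → write 1, move left, go to p3
p3 | 01[_]1_1   read _ → write 1, move left, go to p3
p3 | 0[1]11_1   read 1 → write 1, move right, go to p0
p0 | 01[1]1_1   read 1 → write 1, move stay, go to p3
p3 | 01[1]1_1   read 1 → write 1, move right, go to p0
p0 | 011[1]_1   read 1 → write 1, move stay, go to p3
p3 | 011[1]_1   read 1 → write 1, move right, go to p0
p0 | 0111[_]1   read _ → write _, move left, go to p3
p3 | 011[1]_1   read 1 → write 1, move right, go to p0
p0 | 0111[_]1   read _ → write _, move left, go to p3
p3 | 011[1]_1   read 1 → write 1, move right, go to p0
p0 | 0111[_]1   read _ → write _, move left, go to p3
p3 | 011[1]_1
After 25 steps: state p3, head at 3, tape 0111_1.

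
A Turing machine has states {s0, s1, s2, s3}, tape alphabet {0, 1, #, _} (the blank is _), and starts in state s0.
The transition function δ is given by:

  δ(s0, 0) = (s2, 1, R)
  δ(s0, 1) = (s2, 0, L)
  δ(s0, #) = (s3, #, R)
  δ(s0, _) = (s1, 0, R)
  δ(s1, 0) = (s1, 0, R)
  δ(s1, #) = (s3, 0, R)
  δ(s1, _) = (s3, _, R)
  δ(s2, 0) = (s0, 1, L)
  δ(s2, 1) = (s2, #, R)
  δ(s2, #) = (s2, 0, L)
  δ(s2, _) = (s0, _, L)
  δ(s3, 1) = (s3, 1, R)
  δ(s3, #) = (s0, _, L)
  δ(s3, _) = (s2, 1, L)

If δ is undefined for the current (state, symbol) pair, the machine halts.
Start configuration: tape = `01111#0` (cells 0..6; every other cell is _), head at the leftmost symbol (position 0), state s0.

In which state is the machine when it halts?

s3

s0 | [0]1111#0   read 0 → write 1, move R, go to s2
s2 | 1[1]111#0   read 1 → write #, move R, go to s2
s2 | 1#[1]11#0   read 1 → write #, move R, go to s2
s2 | 1##[1]1#0   read 1 → write #, move R, go to s2
s2 | 1###[1]#0   read 1 → write #, move R, go to s2
s2 | 1####[#]0   read # → write 0, move L, go to s2
s2 | 1###[#]00   read # → write 0, move L, go to s2
s2 | 1##[#]000   read # → write 0, move L, go to s2
s2 | 1#[#]0000   read # → write 0, move L, go to s2
s2 | 1[#]00000   read # → write 0, move L, go to s2
s2 | [1]000000   read 1 → write #, move R, go to s2
s2 | #[0]00000   read 0 → write 1, move L, go to s0
s0 | [#]100000   read # → write #, move R, go to s3
s3 | #[1]00000   read 1 → write 1, move R, go to s3
s3 | #1[0]0000
No transition is defined for (s3, 0); M halts in state s3.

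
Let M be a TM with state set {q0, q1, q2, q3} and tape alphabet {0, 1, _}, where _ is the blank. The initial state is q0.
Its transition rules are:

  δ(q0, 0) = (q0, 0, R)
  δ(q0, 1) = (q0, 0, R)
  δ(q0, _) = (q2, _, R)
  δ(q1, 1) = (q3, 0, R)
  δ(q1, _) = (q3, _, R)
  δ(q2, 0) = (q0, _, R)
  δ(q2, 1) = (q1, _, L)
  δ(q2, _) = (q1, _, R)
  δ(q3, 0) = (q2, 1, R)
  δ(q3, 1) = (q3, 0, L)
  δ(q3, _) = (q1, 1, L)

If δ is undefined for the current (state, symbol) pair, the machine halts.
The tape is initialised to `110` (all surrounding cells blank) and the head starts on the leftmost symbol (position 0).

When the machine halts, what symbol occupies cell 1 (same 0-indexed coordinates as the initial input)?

0

state=q0 head=0 tape=[1]10____   (q0,1)→(q0,0,R)
state=q0 head=1 tape=0[1]0____   (q0,1)→(q0,0,R)
state=q0 head=2 tape=00[0]____   (q0,0)→(q0,0,R)
state=q0 head=3 tape=000[_]___   (q0,_)→(q2,_,R)
state=q2 head=4 tape=000_[_]__   (q2,_)→(q1,_,R)
state=q1 head=5 tape=000__[_]_   (q1,_)→(q3,_,R)
state=q3 head=6 tape=000___[_]   (q3,_)→(q1,1,L)
state=q1 head=5 tape=000__[_]1   (q1,_)→(q3,_,R)
state=q3 head=6 tape=000___[1]   (q3,1)→(q3,0,L)
state=q3 head=5 tape=000__[_]0   (q3,_)→(q1,1,L)
state=q1 head=4 tape=000_[_]10   (q1,_)→(q3,_,R)
state=q3 head=5 tape=000__[1]0   (q3,1)→(q3,0,L)
state=q3 head=4 tape=000_[_]00   (q3,_)→(q1,1,L)
state=q1 head=3 tape=000[_]100   (q1,_)→(q3,_,R)
state=q3 head=4 tape=000_[1]00   (q3,1)→(q3,0,L)
state=q3 head=3 tape=000[_]000   (q3,_)→(q1,1,L)
state=q1 head=2 tape=00[0]1000
Cell 1 holds 0 when M halts.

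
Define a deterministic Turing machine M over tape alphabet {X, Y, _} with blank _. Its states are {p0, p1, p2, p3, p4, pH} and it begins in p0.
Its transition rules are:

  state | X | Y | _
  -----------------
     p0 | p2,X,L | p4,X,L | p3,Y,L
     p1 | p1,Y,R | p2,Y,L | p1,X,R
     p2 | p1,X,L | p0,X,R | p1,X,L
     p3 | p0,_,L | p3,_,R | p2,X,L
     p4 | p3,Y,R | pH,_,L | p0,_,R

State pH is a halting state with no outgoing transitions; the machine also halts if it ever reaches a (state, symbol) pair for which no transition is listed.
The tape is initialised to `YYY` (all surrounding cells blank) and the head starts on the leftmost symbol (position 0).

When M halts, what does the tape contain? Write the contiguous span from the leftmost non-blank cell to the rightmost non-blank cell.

X_X_Y

p0 | __[Y]YY   read Y → write X, move L, go to p4
p4 | _[_]XYY   read _ → write _, move R, go to p0
p0 | __[X]YY   read X → write X, move L, go to p2
p2 | _[_]XYY   read _ → write X, move L, go to p1
p1 | [_]XXYY   read _ → write X, move R, go to p1
p1 | X[X]XYY   read X → write Y, move R, go to p1
p1 | XY[X]YY   read X → write Y, move R, go to p1
p1 | XYY[Y]Y   read Y → write Y, move L, go to p2
p2 | XY[Y]YY   read Y → write X, move R, go to p0
p0 | XYX[Y]Y   read Y → write X, move L, go to p4
p4 | XY[X]XY   read X → write Y, move R, go to p3
p3 | XYY[X]Y   read X → write _, move L, go to p0
p0 | XY[Y]_Y   read Y → write X, move L, go to p4
p4 | X[Y]X_Y   read Y → write _, move L, go to pH
pH | [X]_X_Y
The non-blank tape span at halt is X_X_Y.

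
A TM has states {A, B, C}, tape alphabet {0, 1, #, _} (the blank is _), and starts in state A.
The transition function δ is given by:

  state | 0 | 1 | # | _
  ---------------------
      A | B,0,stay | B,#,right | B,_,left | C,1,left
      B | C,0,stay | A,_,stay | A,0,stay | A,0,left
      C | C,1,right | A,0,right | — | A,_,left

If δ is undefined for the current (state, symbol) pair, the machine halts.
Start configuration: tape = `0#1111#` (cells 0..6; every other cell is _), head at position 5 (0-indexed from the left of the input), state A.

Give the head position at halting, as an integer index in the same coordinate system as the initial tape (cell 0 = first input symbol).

1

A | 0#111[1]#_   read 1 → write #, move right, go to B
B | 0#111#[#]_   read # → write 0, move stay, go to A
A | 0#111#[0]_   read 0 → write 0, move stay, go to B
B | 0#111#[0]_   read 0 → write 0, move stay, go to C
C | 0#111#[0]_   read 0 → write 1, move right, go to C
C | 0#111#1[_]   read _ → write _, move left, go to A
A | 0#111#[1]_   read 1 → write #, move right, go to B
B | 0#111##[_]   read _ → write 0, move left, go to A
A | 0#111#[#]0   read # → write _, move left, go to B
B | 0#111[#]_0   read # → write 0, move stay, go to A
A | 0#111[0]_0   read 0 → write 0, move stay, go to B
B | 0#111[0]_0   read 0 → write 0, move stay, go to C
C | 0#111[0]_0   read 0 → write 1, move right, go to C
C | 0#1111[_]0   read _ → write _, move left, go to A
A | 0#111[1]_0   read 1 → write #, move right, go to B
B | 0#111#[_]0   read _ → write 0, move left, go to A
A | 0#111[#]00   read # → write _, move left, go to B
B | 0#11[1]_00   read 1 → write _, move stay, go to A
A | 0#11[_]_00   read _ → write 1, move left, go to C
C | 0#1[1]1_00   read 1 → write 0, move right, go to A
A | 0#10[1]_00   read 1 → write #, move right, go to B
B | 0#10#[_]00   read _ → write 0, move left, go to A
A | 0#10[#]000   read # → write _, move left, go to B
B | 0#1[0]_000   read 0 → write 0, move stay, go to C
C | 0#1[0]_000   read 0 → write 1, move right, go to C
C | 0#11[_]000   read _ → write _, move left, go to A
A | 0#1[1]_000   read 1 → write #, move right, go to B
B | 0#1#[_]000   read _ → write 0, move left, go to A
A | 0#1[#]0000   read # → write _, move left, go to B
B | 0#[1]_0000   read 1 → write _, move stay, go to A
A | 0#[_]_0000   read _ → write 1, move left, go to C
C | 0[#]1_0000
At halt the head is at cell 1.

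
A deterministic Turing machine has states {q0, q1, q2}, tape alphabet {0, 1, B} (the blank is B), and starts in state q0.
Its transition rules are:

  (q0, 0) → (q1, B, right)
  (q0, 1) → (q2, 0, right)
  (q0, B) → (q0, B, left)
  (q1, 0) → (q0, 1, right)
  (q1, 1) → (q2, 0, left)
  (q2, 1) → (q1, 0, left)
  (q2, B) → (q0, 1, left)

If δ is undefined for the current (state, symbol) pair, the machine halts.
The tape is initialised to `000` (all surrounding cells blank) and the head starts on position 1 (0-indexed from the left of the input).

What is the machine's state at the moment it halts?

q0 | 0[0]0B   read 0 → write B, move right, go to q1
q1 | 0B[0]B   read 0 → write 1, move right, go to q0
q0 | 0B1[B]   read B → write B, move left, go to q0
q0 | 0B[1]B   read 1 → write 0, move right, go to q2
q2 | 0B0[B]   read B → write 1, move left, go to q0
q0 | 0B[0]1   read 0 → write B, move right, go to q1
q1 | 0BB[1]   read 1 → write 0, move left, go to q2
q2 | 0B[B]0   read B → write 1, move left, go to q0
q0 | 0[B]10   read B → write B, move left, go to q0
q0 | [0]B10   read 0 → write B, move right, go to q1
q1 | B[B]10
No transition is defined for (q1, B); M halts in state q1.

q1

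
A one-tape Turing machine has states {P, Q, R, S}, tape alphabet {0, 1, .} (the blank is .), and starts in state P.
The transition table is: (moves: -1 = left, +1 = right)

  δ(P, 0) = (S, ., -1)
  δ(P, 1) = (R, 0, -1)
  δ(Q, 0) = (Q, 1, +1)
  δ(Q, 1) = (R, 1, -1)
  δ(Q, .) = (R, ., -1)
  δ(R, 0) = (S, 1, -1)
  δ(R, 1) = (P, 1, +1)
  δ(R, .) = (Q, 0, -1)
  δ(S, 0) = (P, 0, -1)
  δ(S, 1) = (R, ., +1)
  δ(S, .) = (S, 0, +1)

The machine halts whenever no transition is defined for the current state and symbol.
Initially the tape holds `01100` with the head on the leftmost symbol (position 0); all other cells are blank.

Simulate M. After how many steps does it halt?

state=P head=0 tape=.[0]1100   (P,0)→(S,.,-1)
state=S head=-1 tape=[.].1100   (S,.)→(S,0,+1)
state=S head=0 tape=0[.]1100   (S,.)→(S,0,+1)
state=S head=1 tape=00[1]100   (S,1)→(R,.,+1)
state=R head=2 tape=00.[1]00   (R,1)→(P,1,+1)
state=P head=3 tape=00.1[0]0   (P,0)→(S,.,-1)
state=S head=2 tape=00.[1].0   (S,1)→(R,.,+1)
state=R head=3 tape=00..[.]0   (R,.)→(Q,0,-1)
state=Q head=2 tape=00.[.]00   (Q,.)→(R,.,-1)
state=R head=1 tape=00[.].00   (R,.)→(Q,0,-1)
state=Q head=0 tape=0[0]0.00   (Q,0)→(Q,1,+1)
state=Q head=1 tape=01[0].00   (Q,0)→(Q,1,+1)
state=Q head=2 tape=011[.]00   (Q,.)→(R,.,-1)
state=R head=1 tape=01[1].00   (R,1)→(P,1,+1)
state=P head=2 tape=011[.]00
M halts after 14 transitions.

14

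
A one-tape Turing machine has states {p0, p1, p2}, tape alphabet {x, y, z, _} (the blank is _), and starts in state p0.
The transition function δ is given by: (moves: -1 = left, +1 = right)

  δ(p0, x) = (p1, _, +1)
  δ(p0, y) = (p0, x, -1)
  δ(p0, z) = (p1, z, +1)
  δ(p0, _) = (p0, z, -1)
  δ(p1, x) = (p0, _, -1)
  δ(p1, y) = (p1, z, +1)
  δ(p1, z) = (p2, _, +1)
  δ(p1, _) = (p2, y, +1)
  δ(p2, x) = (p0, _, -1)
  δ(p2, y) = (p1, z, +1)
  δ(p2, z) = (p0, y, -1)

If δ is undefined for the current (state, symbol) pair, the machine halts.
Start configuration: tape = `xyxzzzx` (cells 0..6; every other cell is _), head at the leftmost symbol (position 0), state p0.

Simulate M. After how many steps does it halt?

state=p0 head=0 tape=[x]yxzzzx_   (p0,x)→(p1,_,+1)
state=p1 head=1 tape=_[y]xzzzx_   (p1,y)→(p1,z,+1)
state=p1 head=2 tape=_z[x]zzzx_   (p1,x)→(p0,_,-1)
state=p0 head=1 tape=_[z]_zzzx_   (p0,z)→(p1,z,+1)
state=p1 head=2 tape=_z[_]zzzx_   (p1,_)→(p2,y,+1)
state=p2 head=3 tape=_zy[z]zzx_   (p2,z)→(p0,y,-1)
state=p0 head=2 tape=_z[y]yzzx_   (p0,y)→(p0,x,-1)
state=p0 head=1 tape=_[z]xyzzx_   (p0,z)→(p1,z,+1)
state=p1 head=2 tape=_z[x]yzzx_   (p1,x)→(p0,_,-1)
state=p0 head=1 tape=_[z]_yzzx_   (p0,z)→(p1,z,+1)
state=p1 head=2 tape=_z[_]yzzx_   (p1,_)→(p2,y,+1)
state=p2 head=3 tape=_zy[y]zzx_   (p2,y)→(p1,z,+1)
state=p1 head=4 tape=_zyz[z]zx_   (p1,z)→(p2,_,+1)
state=p2 head=5 tape=_zyz_[z]x_   (p2,z)→(p0,y,-1)
state=p0 head=4 tape=_zyz[_]yx_   (p0,_)→(p0,z,-1)
state=p0 head=3 tape=_zy[z]zyx_   (p0,z)→(p1,z,+1)
state=p1 head=4 tape=_zyz[z]yx_   (p1,z)→(p2,_,+1)
state=p2 head=5 tape=_zyz_[y]x_   (p2,y)→(p1,z,+1)
state=p1 head=6 tape=_zyz_z[x]_   (p1,x)→(p0,_,-1)
state=p0 head=5 tape=_zyz_[z]__   (p0,z)→(p1,z,+1)
state=p1 head=6 tape=_zyz_z[_]_   (p1,_)→(p2,y,+1)
state=p2 head=7 tape=_zyz_zy[_]
M halts after 21 transitions.

21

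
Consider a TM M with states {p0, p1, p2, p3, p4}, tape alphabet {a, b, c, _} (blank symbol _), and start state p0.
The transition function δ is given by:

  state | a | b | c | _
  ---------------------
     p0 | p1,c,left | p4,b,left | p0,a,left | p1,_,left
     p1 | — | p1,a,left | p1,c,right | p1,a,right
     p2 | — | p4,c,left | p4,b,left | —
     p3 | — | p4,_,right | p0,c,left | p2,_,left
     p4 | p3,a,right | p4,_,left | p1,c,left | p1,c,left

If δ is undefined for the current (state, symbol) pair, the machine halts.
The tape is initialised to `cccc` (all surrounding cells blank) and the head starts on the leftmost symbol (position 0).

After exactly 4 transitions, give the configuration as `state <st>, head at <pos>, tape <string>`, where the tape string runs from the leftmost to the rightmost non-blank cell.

p0 | __[c]ccc   read c → write a, move left, go to p0
p0 | _[_]accc   read _ → write _, move left, go to p1
p1 | [_]_accc   read _ → write a, move right, go to p1
p1 | a[_]accc   read _ → write a, move right, go to p1
p1 | aa[a]ccc
After 4 steps: state p1, head at 0, tape aaaccc.

state p1, head at 0, tape aaaccc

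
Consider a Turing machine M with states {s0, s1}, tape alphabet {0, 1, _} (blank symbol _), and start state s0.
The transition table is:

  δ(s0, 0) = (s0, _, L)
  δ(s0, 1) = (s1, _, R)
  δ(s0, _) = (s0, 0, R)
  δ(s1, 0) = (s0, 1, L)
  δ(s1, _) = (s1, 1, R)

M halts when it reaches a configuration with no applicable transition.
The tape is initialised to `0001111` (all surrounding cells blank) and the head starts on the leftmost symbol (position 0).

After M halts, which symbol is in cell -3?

0

s0 | ___[0]001111   read 0 → write _, move L, go to s0
s0 | __[_]_001111   read _ → write 0, move R, go to s0
s0 | __0[_]001111   read _ → write 0, move R, go to s0
s0 | __00[0]01111   read 0 → write _, move L, go to s0
s0 | __0[0]_01111   read 0 → write _, move L, go to s0
s0 | __[0]__01111   read 0 → write _, move L, go to s0
s0 | _[_]___01111   read _ → write 0, move R, go to s0
s0 | _0[_]__01111   read _ → write 0, move R, go to s0
s0 | _00[_]_01111   read _ → write 0, move R, go to s0
s0 | _000[_]01111   read _ → write 0, move R, go to s0
s0 | _0000[0]1111   read 0 → write _, move L, go to s0
s0 | _000[0]_1111   read 0 → write _, move L, go to s0
s0 | _00[0]__1111   read 0 → write _, move L, go to s0
s0 | _0[0]___1111   read 0 → write _, move L, go to s0
s0 | _[0]____1111   read 0 → write _, move L, go to s0
s0 | [_]_____1111   read _ → write 0, move R, go to s0
s0 | 0[_]____1111   read _ → write 0, move R, go to s0
s0 | 00[_]___1111   read _ → write 0, move R, go to s0
s0 | 000[_]__1111   read _ → write 0, move R, go to s0
s0 | 0000[_]_1111   read _ → write 0, move R, go to s0
s0 | 00000[_]1111   read _ → write 0, move R, go to s0
s0 | 000000[1]111   read 1 → write _, move R, go to s1
s1 | 000000_[1]11
Cell -3 holds 0 when M halts.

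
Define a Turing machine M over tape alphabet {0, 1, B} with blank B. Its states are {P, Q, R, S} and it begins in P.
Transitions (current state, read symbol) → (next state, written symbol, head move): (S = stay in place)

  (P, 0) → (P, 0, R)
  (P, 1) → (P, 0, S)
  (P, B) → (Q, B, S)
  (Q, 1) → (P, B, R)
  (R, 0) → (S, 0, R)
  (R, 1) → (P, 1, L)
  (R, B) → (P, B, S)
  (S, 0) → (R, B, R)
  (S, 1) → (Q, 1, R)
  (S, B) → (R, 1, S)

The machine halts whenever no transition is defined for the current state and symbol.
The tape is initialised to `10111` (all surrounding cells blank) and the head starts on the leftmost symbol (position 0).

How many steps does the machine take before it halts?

10

P | [1]0111B   read 1 → write 0, move S, go to P
P | [0]0111B   read 0 → write 0, move R, go to P
P | 0[0]111B   read 0 → write 0, move R, go to P
P | 00[1]11B   read 1 → write 0, move S, go to P
P | 00[0]11B   read 0 → write 0, move R, go to P
P | 000[1]1B   read 1 → write 0, move S, go to P
P | 000[0]1B   read 0 → write 0, move R, go to P
P | 0000[1]B   read 1 → write 0, move S, go to P
P | 0000[0]B   read 0 → write 0, move R, go to P
P | 00000[B]   read B → write B, move S, go to Q
Q | 00000[B]
M halts after 10 transitions.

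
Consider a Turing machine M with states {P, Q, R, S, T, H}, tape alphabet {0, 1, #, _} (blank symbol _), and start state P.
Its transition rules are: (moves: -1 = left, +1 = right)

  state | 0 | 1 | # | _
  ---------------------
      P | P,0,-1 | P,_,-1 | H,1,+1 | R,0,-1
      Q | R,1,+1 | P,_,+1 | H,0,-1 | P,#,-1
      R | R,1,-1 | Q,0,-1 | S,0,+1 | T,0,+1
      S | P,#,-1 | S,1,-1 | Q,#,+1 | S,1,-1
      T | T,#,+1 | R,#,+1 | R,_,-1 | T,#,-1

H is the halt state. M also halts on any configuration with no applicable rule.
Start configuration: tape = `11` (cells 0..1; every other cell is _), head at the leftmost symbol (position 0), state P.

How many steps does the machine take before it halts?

25

P | _____[1]1   read 1 → write _, move -1, go to P
P | ____[_]_1   read _ → write 0, move -1, go to R
R | ___[_]0_1   read _ → write 0, move +1, go to T
T | ___0[0]_1   read 0 → write #, move +1, go to T
T | ___0#[_]1   read _ → write #, move -1, go to T
T | ___0[#]#1   read # → write _, move -1, go to R
R | ___[0]_#1   read 0 → write 1, move -1, go to R
R | __[_]1_#1   read _ → write 0, move +1, go to T
T | __0[1]_#1   read 1 → write #, move +1, go to R
R | __0#[_]#1   read _ → write 0, move +1, go to T
T | __0#0[#]1   read # → write _, move -1, go to R
R | __0#[0]_1   read 0 → write 1, move -1, go to R
R | __0[#]1_1   read # → write 0, move +1, go to S
S | __00[1]_1   read 1 → write 1, move -1, go to S
S | __0[0]1_1   read 0 → write #, move -1, go to P
P | __[0]#1_1   read 0 → write 0, move -1, go to P
P | _[_]0#1_1   read _ → write 0, move -1, go to R
R | [_]00#1_1   read _ → write 0, move +1, go to T
T | 0[0]0#1_1   read 0 → write #, move +1, go to T
T | 0#[0]#1_1   read 0 → write #, move +1, go to T
T | 0##[#]1_1   read # → write _, move -1, go to R
R | 0#[#]_1_1   read # → write 0, move +1, go to S
S | 0#0[_]1_1   read _ → write 1, move -1, go to S
S | 0#[0]11_1   read 0 → write #, move -1, go to P
P | 0[#]#11_1   read # → write 1, move +1, go to H
H | 01[#]11_1
M halts after 25 transitions.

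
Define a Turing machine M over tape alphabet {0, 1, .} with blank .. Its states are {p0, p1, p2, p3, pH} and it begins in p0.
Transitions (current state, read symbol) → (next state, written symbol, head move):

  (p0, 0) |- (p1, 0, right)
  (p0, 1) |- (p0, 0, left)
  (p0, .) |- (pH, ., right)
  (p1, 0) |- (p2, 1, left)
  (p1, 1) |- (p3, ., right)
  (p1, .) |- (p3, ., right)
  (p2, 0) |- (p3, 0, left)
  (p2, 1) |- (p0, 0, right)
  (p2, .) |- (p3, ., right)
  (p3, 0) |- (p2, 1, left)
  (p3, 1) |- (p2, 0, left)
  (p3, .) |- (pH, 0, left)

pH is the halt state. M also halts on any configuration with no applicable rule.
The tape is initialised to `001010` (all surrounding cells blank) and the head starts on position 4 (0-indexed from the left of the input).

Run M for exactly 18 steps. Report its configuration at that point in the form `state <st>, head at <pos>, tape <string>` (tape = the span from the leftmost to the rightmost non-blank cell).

state p3, head at 0, tape 000010

state=p0 head=4 tape=.0010[1]0   (p0,1)→(p0,0,left)
state=p0 head=3 tape=.001[0]00   (p0,0)→(p1,0,right)
state=p1 head=4 tape=.0010[0]0   (p1,0)→(p2,1,left)
state=p2 head=3 tape=.001[0]10   (p2,0)→(p3,0,left)
state=p3 head=2 tape=.00[1]010   (p3,1)→(p2,0,left)
state=p2 head=1 tape=.0[0]0010   (p2,0)→(p3,0,left)
state=p3 head=0 tape=.[0]00010   (p3,0)→(p2,1,left)
state=p2 head=-1 tape=[.]100010   (p2,.)→(p3,.,right)
state=p3 head=0 tape=.[1]00010   (p3,1)→(p2,0,left)
state=p2 head=-1 tape=[.]000010   (p2,.)→(p3,.,right)
state=p3 head=0 tape=.[0]00010   (p3,0)→(p2,1,left)
state=p2 head=-1 tape=[.]100010   (p2,.)→(p3,.,right)
state=p3 head=0 tape=.[1]00010   (p3,1)→(p2,0,left)
state=p2 head=-1 tape=[.]000010   (p2,.)→(p3,.,right)
state=p3 head=0 tape=.[0]00010   (p3,0)→(p2,1,left)
state=p2 head=-1 tape=[.]100010   (p2,.)→(p3,.,right)
state=p3 head=0 tape=.[1]00010   (p3,1)→(p2,0,left)
state=p2 head=-1 tape=[.]000010   (p2,.)→(p3,.,right)
state=p3 head=0 tape=.[0]00010
After 18 steps: state p3, head at 0, tape 000010.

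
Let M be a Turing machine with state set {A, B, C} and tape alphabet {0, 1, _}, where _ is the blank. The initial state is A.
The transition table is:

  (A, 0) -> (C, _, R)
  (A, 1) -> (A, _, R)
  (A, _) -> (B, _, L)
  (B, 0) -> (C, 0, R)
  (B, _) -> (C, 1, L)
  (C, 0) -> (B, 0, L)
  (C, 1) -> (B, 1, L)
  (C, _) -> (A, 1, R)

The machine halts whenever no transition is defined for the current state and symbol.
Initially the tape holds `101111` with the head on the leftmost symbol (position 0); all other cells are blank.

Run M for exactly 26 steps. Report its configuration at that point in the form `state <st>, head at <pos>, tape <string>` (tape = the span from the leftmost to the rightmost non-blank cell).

state A, head at 6, tape 1_1_1

A | [1]01111_   read 1 → write _, move R, go to A
A | _[0]1111_   read 0 → write _, move R, go to C
C | __[1]111_   read 1 → write 1, move L, go to B
B | _[_]1111_   read _ → write 1, move L, go to C
C | [_]11111_   read _ → write 1, move R, go to A
A | 1[1]1111_   read 1 → write _, move R, go to A
A | 1_[1]111_   read 1 → write _, move R, go to A
A | 1__[1]11_   read 1 → write _, move R, go to A
A | 1___[1]1_   read 1 → write _, move R, go to A
A | 1____[1]_   read 1 → write _, move R, go to A
A | 1_____[_]   read _ → write _, move L, go to B
B | 1____[_]_   read _ → write 1, move L, go to C
C | 1___[_]1_   read _ → write 1, move R, go to A
A | 1___1[1]_   read 1 → write _, move R, go to A
A | 1___1_[_]   read _ → write _, move L, go to B
B | 1___1[_]_   read _ → write 1, move L, go to C
C | 1___[1]1_   read 1 → write 1, move L, go to B
B | 1__[_]11_   read _ → write 1, move L, go to C
C | 1_[_]111_   read _ → write 1, move R, go to A
A | 1_1[1]11_   read 1 → write _, move R, go to A
A | 1_1_[1]1_   read 1 → write _, move R, go to A
A | 1_1__[1]_   read 1 → write _, move R, go to A
A | 1_1___[_]   read _ → write _, move L, go to B
B | 1_1__[_]_   read _ → write 1, move L, go to C
C | 1_1_[_]1_   read _ → write 1, move R, go to A
A | 1_1_1[1]_   read 1 → write _, move R, go to A
A | 1_1_1_[_]
After 26 steps: state A, head at 6, tape 1_1_1.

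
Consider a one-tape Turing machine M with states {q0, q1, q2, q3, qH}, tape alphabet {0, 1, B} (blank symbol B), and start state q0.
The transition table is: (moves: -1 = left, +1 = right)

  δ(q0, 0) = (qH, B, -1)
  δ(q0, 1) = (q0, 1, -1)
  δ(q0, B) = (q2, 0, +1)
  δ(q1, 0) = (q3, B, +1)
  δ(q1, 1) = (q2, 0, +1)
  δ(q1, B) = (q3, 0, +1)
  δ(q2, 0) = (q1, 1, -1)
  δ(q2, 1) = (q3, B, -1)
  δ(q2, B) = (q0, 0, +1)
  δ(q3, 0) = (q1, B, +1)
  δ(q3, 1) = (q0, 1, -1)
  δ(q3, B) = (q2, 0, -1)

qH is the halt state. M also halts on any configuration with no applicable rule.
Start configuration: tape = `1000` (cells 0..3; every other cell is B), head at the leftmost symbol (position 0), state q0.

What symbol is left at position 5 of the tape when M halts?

state=q0 head=0 tape=B[1]000BB   (q0,1)→(q0,1,-1)
state=q0 head=-1 tape=[B]1000BB   (q0,B)→(q2,0,+1)
state=q2 head=0 tape=0[1]000BB   (q2,1)→(q3,B,-1)
state=q3 head=-1 tape=[0]B000BB   (q3,0)→(q1,B,+1)
state=q1 head=0 tape=B[B]000BB   (q1,B)→(q3,0,+1)
state=q3 head=1 tape=B0[0]00BB   (q3,0)→(q1,B,+1)
state=q1 head=2 tape=B0B[0]0BB   (q1,0)→(q3,B,+1)
state=q3 head=3 tape=B0BB[0]BB   (q3,0)→(q1,B,+1)
state=q1 head=4 tape=B0BBB[B]B   (q1,B)→(q3,0,+1)
state=q3 head=5 tape=B0BBB0[B]   (q3,B)→(q2,0,-1)
state=q2 head=4 tape=B0BBB[0]0   (q2,0)→(q1,1,-1)
state=q1 head=3 tape=B0BB[B]10   (q1,B)→(q3,0,+1)
state=q3 head=4 tape=B0BB0[1]0   (q3,1)→(q0,1,-1)
state=q0 head=3 tape=B0BB[0]10   (q0,0)→(qH,B,-1)
state=qH head=2 tape=B0B[B]B10
Cell 5 holds 0 when M halts.

0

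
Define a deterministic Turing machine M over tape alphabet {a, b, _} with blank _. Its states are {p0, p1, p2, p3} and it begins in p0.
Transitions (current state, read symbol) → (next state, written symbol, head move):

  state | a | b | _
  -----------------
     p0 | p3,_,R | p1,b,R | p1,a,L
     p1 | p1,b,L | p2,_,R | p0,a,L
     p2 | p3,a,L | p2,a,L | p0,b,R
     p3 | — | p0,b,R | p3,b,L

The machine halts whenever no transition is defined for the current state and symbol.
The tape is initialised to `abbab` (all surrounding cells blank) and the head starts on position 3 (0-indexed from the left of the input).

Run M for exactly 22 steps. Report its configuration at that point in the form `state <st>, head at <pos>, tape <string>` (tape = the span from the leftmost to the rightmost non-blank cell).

state p0, head at 5, tape abbbbbb

p0 | abb[a]b__   read a → write _, move R, go to p3
p3 | abb_[b]__   read b → write b, move R, go to p0
p0 | abb_b[_]_   read _ → write a, move L, go to p1
p1 | abb_[b]a_   read b → write _, move R, go to p2
p2 | abb__[a]_   read a → write a, move L, go to p3
p3 | abb_[_]a_   read _ → write b, move L, go to p3
p3 | abb[_]ba_   read _ → write b, move L, go to p3
p3 | ab[b]bba_   read b → write b, move R, go to p0
p0 | abb[b]ba_   read b → write b, move R, go to p1
p1 | abbb[b]a_   read b → write _, move R, go to p2
p2 | abbb_[a]_   read a → write a, move L, go to p3
p3 | abbb[_]a_   read _ → write b, move L, go to p3
p3 | abb[b]ba_   read b → write b, move R, go to p0
p0 | abbb[b]a_   read b → write b, move R, go to p1
p1 | abbbb[a]_   read a → write b, move L, go to p1
p1 | abbb[b]b_   read b → write _, move R, go to p2
p2 | abbb_[b]_   read b → write a, move L, go to p2
p2 | abbb[_]a_   read _ → write b, move R, go to p0
p0 | abbbb[a]_   read a → write _, move R, go to p3
p3 | abbbb_[_]   read _ → write b, move L, go to p3
p3 | abbbb[_]b   read _ → write b, move L, go to p3
p3 | abbb[b]bb   read b → write b, move R, go to p0
p0 | abbbb[b]b
After 22 steps: state p0, head at 5, tape abbbbbb.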